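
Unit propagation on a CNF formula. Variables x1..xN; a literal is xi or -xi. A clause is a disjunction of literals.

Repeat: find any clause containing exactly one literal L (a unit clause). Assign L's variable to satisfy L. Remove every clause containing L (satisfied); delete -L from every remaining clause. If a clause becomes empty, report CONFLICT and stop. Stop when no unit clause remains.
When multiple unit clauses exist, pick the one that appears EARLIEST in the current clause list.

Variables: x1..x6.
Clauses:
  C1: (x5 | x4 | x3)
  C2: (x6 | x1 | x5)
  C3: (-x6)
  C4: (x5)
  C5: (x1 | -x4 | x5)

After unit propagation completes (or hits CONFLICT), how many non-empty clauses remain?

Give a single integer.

unit clause [-6] forces x6=F; simplify:
  drop 6 from [6, 1, 5] -> [1, 5]
  satisfied 1 clause(s); 4 remain; assigned so far: [6]
unit clause [5] forces x5=T; simplify:
  satisfied 4 clause(s); 0 remain; assigned so far: [5, 6]

Answer: 0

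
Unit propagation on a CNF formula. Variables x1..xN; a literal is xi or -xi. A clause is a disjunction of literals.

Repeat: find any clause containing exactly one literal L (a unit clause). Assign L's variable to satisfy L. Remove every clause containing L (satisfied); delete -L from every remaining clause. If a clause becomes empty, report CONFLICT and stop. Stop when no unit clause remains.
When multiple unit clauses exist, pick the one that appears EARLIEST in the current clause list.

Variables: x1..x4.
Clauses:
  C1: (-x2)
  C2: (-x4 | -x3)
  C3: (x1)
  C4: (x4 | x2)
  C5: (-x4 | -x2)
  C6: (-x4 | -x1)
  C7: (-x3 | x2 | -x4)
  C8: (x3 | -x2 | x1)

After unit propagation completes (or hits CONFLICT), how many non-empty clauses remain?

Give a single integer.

unit clause [-2] forces x2=F; simplify:
  drop 2 from [4, 2] -> [4]
  drop 2 from [-3, 2, -4] -> [-3, -4]
  satisfied 3 clause(s); 5 remain; assigned so far: [2]
unit clause [1] forces x1=T; simplify:
  drop -1 from [-4, -1] -> [-4]
  satisfied 1 clause(s); 4 remain; assigned so far: [1, 2]
unit clause [4] forces x4=T; simplify:
  drop -4 from [-4, -3] -> [-3]
  drop -4 from [-4] -> [] (empty!)
  drop -4 from [-3, -4] -> [-3]
  satisfied 1 clause(s); 3 remain; assigned so far: [1, 2, 4]
CONFLICT (empty clause)

Answer: 2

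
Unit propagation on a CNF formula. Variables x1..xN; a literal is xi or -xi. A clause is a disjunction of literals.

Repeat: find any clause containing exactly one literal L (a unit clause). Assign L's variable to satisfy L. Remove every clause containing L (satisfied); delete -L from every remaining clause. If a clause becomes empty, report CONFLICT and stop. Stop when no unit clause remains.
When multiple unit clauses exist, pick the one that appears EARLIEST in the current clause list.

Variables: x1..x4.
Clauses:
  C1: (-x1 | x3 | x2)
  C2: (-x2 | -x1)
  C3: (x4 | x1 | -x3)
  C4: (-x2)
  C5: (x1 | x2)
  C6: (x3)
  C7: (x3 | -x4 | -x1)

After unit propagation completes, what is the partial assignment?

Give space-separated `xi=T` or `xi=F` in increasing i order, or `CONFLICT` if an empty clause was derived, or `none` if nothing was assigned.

Answer: x1=T x2=F x3=T

Derivation:
unit clause [-2] forces x2=F; simplify:
  drop 2 from [-1, 3, 2] -> [-1, 3]
  drop 2 from [1, 2] -> [1]
  satisfied 2 clause(s); 5 remain; assigned so far: [2]
unit clause [1] forces x1=T; simplify:
  drop -1 from [-1, 3] -> [3]
  drop -1 from [3, -4, -1] -> [3, -4]
  satisfied 2 clause(s); 3 remain; assigned so far: [1, 2]
unit clause [3] forces x3=T; simplify:
  satisfied 3 clause(s); 0 remain; assigned so far: [1, 2, 3]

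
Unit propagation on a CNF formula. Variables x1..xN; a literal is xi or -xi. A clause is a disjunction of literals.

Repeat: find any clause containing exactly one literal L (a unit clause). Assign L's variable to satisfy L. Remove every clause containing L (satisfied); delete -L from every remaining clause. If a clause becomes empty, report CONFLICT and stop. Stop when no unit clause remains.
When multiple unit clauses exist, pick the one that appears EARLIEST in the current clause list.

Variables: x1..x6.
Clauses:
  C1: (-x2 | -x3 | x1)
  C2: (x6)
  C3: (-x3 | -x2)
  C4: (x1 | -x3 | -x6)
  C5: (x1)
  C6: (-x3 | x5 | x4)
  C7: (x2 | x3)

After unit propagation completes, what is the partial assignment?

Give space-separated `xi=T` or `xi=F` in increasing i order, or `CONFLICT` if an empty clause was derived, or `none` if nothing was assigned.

unit clause [6] forces x6=T; simplify:
  drop -6 from [1, -3, -6] -> [1, -3]
  satisfied 1 clause(s); 6 remain; assigned so far: [6]
unit clause [1] forces x1=T; simplify:
  satisfied 3 clause(s); 3 remain; assigned so far: [1, 6]

Answer: x1=T x6=T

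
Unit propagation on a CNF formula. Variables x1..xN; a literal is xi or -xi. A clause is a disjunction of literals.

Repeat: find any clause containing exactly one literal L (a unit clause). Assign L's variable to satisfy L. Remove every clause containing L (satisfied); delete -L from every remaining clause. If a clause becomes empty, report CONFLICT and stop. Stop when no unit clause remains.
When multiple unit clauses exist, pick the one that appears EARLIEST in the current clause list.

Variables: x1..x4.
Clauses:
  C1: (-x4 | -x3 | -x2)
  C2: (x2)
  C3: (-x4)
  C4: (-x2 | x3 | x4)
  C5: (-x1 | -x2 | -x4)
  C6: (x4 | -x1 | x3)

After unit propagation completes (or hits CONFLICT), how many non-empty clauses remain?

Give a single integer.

unit clause [2] forces x2=T; simplify:
  drop -2 from [-4, -3, -2] -> [-4, -3]
  drop -2 from [-2, 3, 4] -> [3, 4]
  drop -2 from [-1, -2, -4] -> [-1, -4]
  satisfied 1 clause(s); 5 remain; assigned so far: [2]
unit clause [-4] forces x4=F; simplify:
  drop 4 from [3, 4] -> [3]
  drop 4 from [4, -1, 3] -> [-1, 3]
  satisfied 3 clause(s); 2 remain; assigned so far: [2, 4]
unit clause [3] forces x3=T; simplify:
  satisfied 2 clause(s); 0 remain; assigned so far: [2, 3, 4]

Answer: 0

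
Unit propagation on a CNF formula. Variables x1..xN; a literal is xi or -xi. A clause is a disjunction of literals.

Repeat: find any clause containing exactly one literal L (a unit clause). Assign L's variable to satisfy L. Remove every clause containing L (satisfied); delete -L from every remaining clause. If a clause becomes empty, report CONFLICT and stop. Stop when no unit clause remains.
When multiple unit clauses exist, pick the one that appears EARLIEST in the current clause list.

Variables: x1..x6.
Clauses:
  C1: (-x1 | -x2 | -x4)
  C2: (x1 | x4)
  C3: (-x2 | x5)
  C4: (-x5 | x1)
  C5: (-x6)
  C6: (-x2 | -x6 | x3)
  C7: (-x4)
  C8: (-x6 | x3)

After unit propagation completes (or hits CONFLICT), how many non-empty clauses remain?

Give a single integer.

unit clause [-6] forces x6=F; simplify:
  satisfied 3 clause(s); 5 remain; assigned so far: [6]
unit clause [-4] forces x4=F; simplify:
  drop 4 from [1, 4] -> [1]
  satisfied 2 clause(s); 3 remain; assigned so far: [4, 6]
unit clause [1] forces x1=T; simplify:
  satisfied 2 clause(s); 1 remain; assigned so far: [1, 4, 6]

Answer: 1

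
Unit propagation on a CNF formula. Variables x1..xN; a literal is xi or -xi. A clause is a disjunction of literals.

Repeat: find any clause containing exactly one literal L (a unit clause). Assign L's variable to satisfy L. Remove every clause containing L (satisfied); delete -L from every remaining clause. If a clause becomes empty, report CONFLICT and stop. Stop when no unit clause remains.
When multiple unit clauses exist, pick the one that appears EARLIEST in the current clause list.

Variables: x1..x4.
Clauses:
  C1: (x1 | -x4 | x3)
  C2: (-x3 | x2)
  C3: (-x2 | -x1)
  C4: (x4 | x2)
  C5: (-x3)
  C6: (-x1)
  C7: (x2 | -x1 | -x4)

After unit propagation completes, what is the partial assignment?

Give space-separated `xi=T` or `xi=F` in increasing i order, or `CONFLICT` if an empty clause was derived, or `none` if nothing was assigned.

Answer: x1=F x2=T x3=F x4=F

Derivation:
unit clause [-3] forces x3=F; simplify:
  drop 3 from [1, -4, 3] -> [1, -4]
  satisfied 2 clause(s); 5 remain; assigned so far: [3]
unit clause [-1] forces x1=F; simplify:
  drop 1 from [1, -4] -> [-4]
  satisfied 3 clause(s); 2 remain; assigned so far: [1, 3]
unit clause [-4] forces x4=F; simplify:
  drop 4 from [4, 2] -> [2]
  satisfied 1 clause(s); 1 remain; assigned so far: [1, 3, 4]
unit clause [2] forces x2=T; simplify:
  satisfied 1 clause(s); 0 remain; assigned so far: [1, 2, 3, 4]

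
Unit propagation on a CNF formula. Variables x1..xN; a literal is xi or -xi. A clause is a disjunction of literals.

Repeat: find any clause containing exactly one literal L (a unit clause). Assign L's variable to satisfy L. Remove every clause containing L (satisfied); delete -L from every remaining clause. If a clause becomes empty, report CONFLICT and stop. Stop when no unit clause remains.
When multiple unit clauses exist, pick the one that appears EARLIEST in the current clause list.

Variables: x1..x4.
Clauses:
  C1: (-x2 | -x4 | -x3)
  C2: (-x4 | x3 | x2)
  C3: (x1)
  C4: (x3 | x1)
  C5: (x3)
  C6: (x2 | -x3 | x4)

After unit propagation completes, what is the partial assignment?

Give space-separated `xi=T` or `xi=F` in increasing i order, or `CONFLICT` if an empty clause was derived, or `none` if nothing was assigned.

unit clause [1] forces x1=T; simplify:
  satisfied 2 clause(s); 4 remain; assigned so far: [1]
unit clause [3] forces x3=T; simplify:
  drop -3 from [-2, -4, -3] -> [-2, -4]
  drop -3 from [2, -3, 4] -> [2, 4]
  satisfied 2 clause(s); 2 remain; assigned so far: [1, 3]

Answer: x1=T x3=T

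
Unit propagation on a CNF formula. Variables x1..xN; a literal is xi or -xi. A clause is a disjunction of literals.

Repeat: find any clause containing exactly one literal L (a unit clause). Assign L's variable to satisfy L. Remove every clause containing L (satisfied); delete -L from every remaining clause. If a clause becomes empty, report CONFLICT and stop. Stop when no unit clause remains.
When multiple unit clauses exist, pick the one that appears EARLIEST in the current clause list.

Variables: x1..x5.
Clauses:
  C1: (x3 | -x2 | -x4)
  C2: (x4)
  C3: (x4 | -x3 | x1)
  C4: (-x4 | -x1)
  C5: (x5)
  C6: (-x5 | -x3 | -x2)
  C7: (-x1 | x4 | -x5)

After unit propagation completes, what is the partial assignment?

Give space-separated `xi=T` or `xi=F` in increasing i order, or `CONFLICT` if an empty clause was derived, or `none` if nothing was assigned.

Answer: x1=F x4=T x5=T

Derivation:
unit clause [4] forces x4=T; simplify:
  drop -4 from [3, -2, -4] -> [3, -2]
  drop -4 from [-4, -1] -> [-1]
  satisfied 3 clause(s); 4 remain; assigned so far: [4]
unit clause [-1] forces x1=F; simplify:
  satisfied 1 clause(s); 3 remain; assigned so far: [1, 4]
unit clause [5] forces x5=T; simplify:
  drop -5 from [-5, -3, -2] -> [-3, -2]
  satisfied 1 clause(s); 2 remain; assigned so far: [1, 4, 5]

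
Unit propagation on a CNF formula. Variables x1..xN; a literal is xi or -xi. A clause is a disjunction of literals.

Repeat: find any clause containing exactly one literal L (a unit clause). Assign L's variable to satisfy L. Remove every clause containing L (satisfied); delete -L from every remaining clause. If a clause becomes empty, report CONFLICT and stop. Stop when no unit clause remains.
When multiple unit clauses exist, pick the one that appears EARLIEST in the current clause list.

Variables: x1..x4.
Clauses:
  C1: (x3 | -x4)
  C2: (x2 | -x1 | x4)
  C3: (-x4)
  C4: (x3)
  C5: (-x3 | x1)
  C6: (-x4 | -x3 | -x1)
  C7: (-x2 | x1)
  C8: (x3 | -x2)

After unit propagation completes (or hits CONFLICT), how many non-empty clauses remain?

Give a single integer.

unit clause [-4] forces x4=F; simplify:
  drop 4 from [2, -1, 4] -> [2, -1]
  satisfied 3 clause(s); 5 remain; assigned so far: [4]
unit clause [3] forces x3=T; simplify:
  drop -3 from [-3, 1] -> [1]
  satisfied 2 clause(s); 3 remain; assigned so far: [3, 4]
unit clause [1] forces x1=T; simplify:
  drop -1 from [2, -1] -> [2]
  satisfied 2 clause(s); 1 remain; assigned so far: [1, 3, 4]
unit clause [2] forces x2=T; simplify:
  satisfied 1 clause(s); 0 remain; assigned so far: [1, 2, 3, 4]

Answer: 0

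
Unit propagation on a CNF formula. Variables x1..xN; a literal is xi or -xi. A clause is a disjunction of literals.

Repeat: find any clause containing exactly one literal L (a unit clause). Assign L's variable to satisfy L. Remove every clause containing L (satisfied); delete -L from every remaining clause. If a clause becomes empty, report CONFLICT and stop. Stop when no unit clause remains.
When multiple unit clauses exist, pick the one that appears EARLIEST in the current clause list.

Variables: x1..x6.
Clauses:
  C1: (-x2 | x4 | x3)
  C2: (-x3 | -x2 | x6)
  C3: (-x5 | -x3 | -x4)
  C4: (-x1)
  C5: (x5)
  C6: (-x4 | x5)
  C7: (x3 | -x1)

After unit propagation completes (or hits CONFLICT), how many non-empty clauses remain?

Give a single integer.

Answer: 3

Derivation:
unit clause [-1] forces x1=F; simplify:
  satisfied 2 clause(s); 5 remain; assigned so far: [1]
unit clause [5] forces x5=T; simplify:
  drop -5 from [-5, -3, -4] -> [-3, -4]
  satisfied 2 clause(s); 3 remain; assigned so far: [1, 5]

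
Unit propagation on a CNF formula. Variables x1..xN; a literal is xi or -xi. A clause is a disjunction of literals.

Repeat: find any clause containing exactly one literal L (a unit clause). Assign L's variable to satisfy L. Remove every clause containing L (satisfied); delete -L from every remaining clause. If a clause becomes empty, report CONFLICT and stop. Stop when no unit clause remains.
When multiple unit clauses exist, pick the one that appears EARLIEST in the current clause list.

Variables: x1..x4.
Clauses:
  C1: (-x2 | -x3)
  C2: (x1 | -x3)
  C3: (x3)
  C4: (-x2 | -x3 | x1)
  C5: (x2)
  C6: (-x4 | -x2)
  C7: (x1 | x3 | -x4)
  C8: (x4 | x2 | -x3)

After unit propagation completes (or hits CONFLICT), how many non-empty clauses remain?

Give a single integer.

unit clause [3] forces x3=T; simplify:
  drop -3 from [-2, -3] -> [-2]
  drop -3 from [1, -3] -> [1]
  drop -3 from [-2, -3, 1] -> [-2, 1]
  drop -3 from [4, 2, -3] -> [4, 2]
  satisfied 2 clause(s); 6 remain; assigned so far: [3]
unit clause [-2] forces x2=F; simplify:
  drop 2 from [2] -> [] (empty!)
  drop 2 from [4, 2] -> [4]
  satisfied 3 clause(s); 3 remain; assigned so far: [2, 3]
CONFLICT (empty clause)

Answer: 2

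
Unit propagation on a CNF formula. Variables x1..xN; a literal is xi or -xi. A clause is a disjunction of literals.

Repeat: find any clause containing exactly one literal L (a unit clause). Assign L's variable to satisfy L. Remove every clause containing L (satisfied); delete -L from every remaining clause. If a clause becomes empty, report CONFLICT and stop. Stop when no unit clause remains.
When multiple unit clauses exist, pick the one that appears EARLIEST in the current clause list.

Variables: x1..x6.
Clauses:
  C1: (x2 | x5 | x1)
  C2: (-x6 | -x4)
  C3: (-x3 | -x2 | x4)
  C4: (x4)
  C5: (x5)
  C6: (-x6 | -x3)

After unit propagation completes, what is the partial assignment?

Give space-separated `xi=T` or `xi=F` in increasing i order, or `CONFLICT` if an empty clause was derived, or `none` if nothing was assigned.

unit clause [4] forces x4=T; simplify:
  drop -4 from [-6, -4] -> [-6]
  satisfied 2 clause(s); 4 remain; assigned so far: [4]
unit clause [-6] forces x6=F; simplify:
  satisfied 2 clause(s); 2 remain; assigned so far: [4, 6]
unit clause [5] forces x5=T; simplify:
  satisfied 2 clause(s); 0 remain; assigned so far: [4, 5, 6]

Answer: x4=T x5=T x6=F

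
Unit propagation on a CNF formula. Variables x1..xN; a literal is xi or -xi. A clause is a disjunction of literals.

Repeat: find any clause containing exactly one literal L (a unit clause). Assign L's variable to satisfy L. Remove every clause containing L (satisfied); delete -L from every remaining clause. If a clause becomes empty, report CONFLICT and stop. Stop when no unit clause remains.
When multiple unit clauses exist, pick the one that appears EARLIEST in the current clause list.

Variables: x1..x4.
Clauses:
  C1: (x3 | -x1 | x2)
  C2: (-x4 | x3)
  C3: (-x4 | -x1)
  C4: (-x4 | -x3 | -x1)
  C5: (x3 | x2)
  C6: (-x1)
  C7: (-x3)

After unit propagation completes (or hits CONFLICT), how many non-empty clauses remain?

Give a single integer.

Answer: 0

Derivation:
unit clause [-1] forces x1=F; simplify:
  satisfied 4 clause(s); 3 remain; assigned so far: [1]
unit clause [-3] forces x3=F; simplify:
  drop 3 from [-4, 3] -> [-4]
  drop 3 from [3, 2] -> [2]
  satisfied 1 clause(s); 2 remain; assigned so far: [1, 3]
unit clause [-4] forces x4=F; simplify:
  satisfied 1 clause(s); 1 remain; assigned so far: [1, 3, 4]
unit clause [2] forces x2=T; simplify:
  satisfied 1 clause(s); 0 remain; assigned so far: [1, 2, 3, 4]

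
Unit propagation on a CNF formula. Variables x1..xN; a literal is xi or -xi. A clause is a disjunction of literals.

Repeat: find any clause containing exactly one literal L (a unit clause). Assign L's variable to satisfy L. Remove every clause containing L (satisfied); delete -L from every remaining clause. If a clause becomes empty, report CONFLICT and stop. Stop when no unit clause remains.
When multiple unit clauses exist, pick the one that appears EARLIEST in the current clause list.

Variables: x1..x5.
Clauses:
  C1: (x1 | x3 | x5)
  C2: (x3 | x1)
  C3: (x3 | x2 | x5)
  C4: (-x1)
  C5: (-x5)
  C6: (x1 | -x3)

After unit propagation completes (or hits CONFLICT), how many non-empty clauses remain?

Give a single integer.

Answer: 1

Derivation:
unit clause [-1] forces x1=F; simplify:
  drop 1 from [1, 3, 5] -> [3, 5]
  drop 1 from [3, 1] -> [3]
  drop 1 from [1, -3] -> [-3]
  satisfied 1 clause(s); 5 remain; assigned so far: [1]
unit clause [3] forces x3=T; simplify:
  drop -3 from [-3] -> [] (empty!)
  satisfied 3 clause(s); 2 remain; assigned so far: [1, 3]
CONFLICT (empty clause)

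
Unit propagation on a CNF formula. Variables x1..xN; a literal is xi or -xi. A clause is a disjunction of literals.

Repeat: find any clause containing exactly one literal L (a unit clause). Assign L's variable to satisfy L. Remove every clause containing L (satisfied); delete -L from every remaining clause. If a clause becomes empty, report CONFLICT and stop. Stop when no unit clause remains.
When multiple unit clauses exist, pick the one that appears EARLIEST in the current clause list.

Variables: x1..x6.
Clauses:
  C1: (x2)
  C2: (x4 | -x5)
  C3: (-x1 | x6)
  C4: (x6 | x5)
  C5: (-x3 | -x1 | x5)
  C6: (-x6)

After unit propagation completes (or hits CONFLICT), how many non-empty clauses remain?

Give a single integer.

Answer: 0

Derivation:
unit clause [2] forces x2=T; simplify:
  satisfied 1 clause(s); 5 remain; assigned so far: [2]
unit clause [-6] forces x6=F; simplify:
  drop 6 from [-1, 6] -> [-1]
  drop 6 from [6, 5] -> [5]
  satisfied 1 clause(s); 4 remain; assigned so far: [2, 6]
unit clause [-1] forces x1=F; simplify:
  satisfied 2 clause(s); 2 remain; assigned so far: [1, 2, 6]
unit clause [5] forces x5=T; simplify:
  drop -5 from [4, -5] -> [4]
  satisfied 1 clause(s); 1 remain; assigned so far: [1, 2, 5, 6]
unit clause [4] forces x4=T; simplify:
  satisfied 1 clause(s); 0 remain; assigned so far: [1, 2, 4, 5, 6]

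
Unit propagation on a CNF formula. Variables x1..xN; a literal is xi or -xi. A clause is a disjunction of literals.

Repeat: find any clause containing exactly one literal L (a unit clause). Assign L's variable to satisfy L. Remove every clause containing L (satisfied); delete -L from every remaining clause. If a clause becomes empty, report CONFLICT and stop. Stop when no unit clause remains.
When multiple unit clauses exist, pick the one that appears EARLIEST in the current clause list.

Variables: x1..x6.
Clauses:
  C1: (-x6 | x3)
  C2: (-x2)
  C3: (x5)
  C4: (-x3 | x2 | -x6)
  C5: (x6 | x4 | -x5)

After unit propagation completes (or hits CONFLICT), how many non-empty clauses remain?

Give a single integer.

Answer: 3

Derivation:
unit clause [-2] forces x2=F; simplify:
  drop 2 from [-3, 2, -6] -> [-3, -6]
  satisfied 1 clause(s); 4 remain; assigned so far: [2]
unit clause [5] forces x5=T; simplify:
  drop -5 from [6, 4, -5] -> [6, 4]
  satisfied 1 clause(s); 3 remain; assigned so far: [2, 5]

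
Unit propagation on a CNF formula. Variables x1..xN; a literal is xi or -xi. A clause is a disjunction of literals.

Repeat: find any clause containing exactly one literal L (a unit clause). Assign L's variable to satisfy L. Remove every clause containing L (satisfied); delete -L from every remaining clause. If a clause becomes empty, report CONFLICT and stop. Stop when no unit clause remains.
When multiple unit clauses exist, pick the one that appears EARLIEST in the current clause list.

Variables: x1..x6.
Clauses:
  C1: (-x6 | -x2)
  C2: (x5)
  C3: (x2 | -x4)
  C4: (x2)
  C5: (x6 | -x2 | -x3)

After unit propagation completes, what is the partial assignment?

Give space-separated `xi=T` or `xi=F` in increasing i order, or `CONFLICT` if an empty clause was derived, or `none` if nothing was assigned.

Answer: x2=T x3=F x5=T x6=F

Derivation:
unit clause [5] forces x5=T; simplify:
  satisfied 1 clause(s); 4 remain; assigned so far: [5]
unit clause [2] forces x2=T; simplify:
  drop -2 from [-6, -2] -> [-6]
  drop -2 from [6, -2, -3] -> [6, -3]
  satisfied 2 clause(s); 2 remain; assigned so far: [2, 5]
unit clause [-6] forces x6=F; simplify:
  drop 6 from [6, -3] -> [-3]
  satisfied 1 clause(s); 1 remain; assigned so far: [2, 5, 6]
unit clause [-3] forces x3=F; simplify:
  satisfied 1 clause(s); 0 remain; assigned so far: [2, 3, 5, 6]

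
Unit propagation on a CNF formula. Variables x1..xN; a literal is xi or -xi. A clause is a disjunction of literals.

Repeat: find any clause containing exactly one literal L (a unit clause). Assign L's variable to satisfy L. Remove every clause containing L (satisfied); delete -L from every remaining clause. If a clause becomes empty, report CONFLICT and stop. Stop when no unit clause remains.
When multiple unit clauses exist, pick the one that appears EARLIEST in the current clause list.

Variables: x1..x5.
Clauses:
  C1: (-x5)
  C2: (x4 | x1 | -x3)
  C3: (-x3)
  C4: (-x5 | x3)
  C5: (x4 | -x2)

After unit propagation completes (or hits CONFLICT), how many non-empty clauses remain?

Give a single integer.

unit clause [-5] forces x5=F; simplify:
  satisfied 2 clause(s); 3 remain; assigned so far: [5]
unit clause [-3] forces x3=F; simplify:
  satisfied 2 clause(s); 1 remain; assigned so far: [3, 5]

Answer: 1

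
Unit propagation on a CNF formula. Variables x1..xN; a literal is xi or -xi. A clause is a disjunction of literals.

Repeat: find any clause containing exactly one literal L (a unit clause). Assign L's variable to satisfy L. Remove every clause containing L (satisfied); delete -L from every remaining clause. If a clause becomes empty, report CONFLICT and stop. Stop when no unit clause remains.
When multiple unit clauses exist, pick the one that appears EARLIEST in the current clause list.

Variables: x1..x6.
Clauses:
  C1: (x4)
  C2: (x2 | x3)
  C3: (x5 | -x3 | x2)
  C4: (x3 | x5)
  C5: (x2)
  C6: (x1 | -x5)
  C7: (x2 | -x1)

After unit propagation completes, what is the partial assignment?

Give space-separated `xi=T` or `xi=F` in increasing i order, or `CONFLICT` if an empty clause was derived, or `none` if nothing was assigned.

Answer: x2=T x4=T

Derivation:
unit clause [4] forces x4=T; simplify:
  satisfied 1 clause(s); 6 remain; assigned so far: [4]
unit clause [2] forces x2=T; simplify:
  satisfied 4 clause(s); 2 remain; assigned so far: [2, 4]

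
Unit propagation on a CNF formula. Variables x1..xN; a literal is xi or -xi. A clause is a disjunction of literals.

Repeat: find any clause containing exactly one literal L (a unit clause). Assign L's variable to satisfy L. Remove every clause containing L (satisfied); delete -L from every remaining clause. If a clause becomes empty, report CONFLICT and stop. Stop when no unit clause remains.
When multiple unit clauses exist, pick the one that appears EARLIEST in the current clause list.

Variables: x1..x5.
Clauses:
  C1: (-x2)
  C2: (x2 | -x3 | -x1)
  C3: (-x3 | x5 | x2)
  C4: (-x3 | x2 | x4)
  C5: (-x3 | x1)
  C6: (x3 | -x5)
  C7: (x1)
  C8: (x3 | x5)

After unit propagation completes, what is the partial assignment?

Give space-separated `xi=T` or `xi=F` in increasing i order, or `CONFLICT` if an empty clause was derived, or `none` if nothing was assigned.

Answer: CONFLICT

Derivation:
unit clause [-2] forces x2=F; simplify:
  drop 2 from [2, -3, -1] -> [-3, -1]
  drop 2 from [-3, 5, 2] -> [-3, 5]
  drop 2 from [-3, 2, 4] -> [-3, 4]
  satisfied 1 clause(s); 7 remain; assigned so far: [2]
unit clause [1] forces x1=T; simplify:
  drop -1 from [-3, -1] -> [-3]
  satisfied 2 clause(s); 5 remain; assigned so far: [1, 2]
unit clause [-3] forces x3=F; simplify:
  drop 3 from [3, -5] -> [-5]
  drop 3 from [3, 5] -> [5]
  satisfied 3 clause(s); 2 remain; assigned so far: [1, 2, 3]
unit clause [-5] forces x5=F; simplify:
  drop 5 from [5] -> [] (empty!)
  satisfied 1 clause(s); 1 remain; assigned so far: [1, 2, 3, 5]
CONFLICT (empty clause)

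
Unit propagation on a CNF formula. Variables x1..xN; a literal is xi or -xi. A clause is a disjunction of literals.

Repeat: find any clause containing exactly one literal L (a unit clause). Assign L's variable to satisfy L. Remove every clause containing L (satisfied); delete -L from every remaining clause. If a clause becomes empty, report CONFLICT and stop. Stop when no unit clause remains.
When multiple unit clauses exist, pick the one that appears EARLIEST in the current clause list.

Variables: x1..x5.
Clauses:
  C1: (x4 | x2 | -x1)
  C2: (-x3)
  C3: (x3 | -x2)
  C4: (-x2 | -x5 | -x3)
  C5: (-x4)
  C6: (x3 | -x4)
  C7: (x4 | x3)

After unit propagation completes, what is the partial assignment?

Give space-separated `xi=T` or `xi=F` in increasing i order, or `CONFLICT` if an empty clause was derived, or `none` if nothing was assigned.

Answer: CONFLICT

Derivation:
unit clause [-3] forces x3=F; simplify:
  drop 3 from [3, -2] -> [-2]
  drop 3 from [3, -4] -> [-4]
  drop 3 from [4, 3] -> [4]
  satisfied 2 clause(s); 5 remain; assigned so far: [3]
unit clause [-2] forces x2=F; simplify:
  drop 2 from [4, 2, -1] -> [4, -1]
  satisfied 1 clause(s); 4 remain; assigned so far: [2, 3]
unit clause [-4] forces x4=F; simplify:
  drop 4 from [4, -1] -> [-1]
  drop 4 from [4] -> [] (empty!)
  satisfied 2 clause(s); 2 remain; assigned so far: [2, 3, 4]
CONFLICT (empty clause)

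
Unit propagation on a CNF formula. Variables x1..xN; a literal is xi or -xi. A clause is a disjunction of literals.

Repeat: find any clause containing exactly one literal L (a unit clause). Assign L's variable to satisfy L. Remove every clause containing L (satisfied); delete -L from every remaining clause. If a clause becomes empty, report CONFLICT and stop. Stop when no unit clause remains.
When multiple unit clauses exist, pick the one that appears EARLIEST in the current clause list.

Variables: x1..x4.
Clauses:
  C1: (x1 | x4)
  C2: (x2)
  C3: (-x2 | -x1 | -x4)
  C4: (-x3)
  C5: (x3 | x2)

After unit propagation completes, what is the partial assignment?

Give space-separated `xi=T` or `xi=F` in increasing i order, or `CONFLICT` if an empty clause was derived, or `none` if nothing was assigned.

Answer: x2=T x3=F

Derivation:
unit clause [2] forces x2=T; simplify:
  drop -2 from [-2, -1, -4] -> [-1, -4]
  satisfied 2 clause(s); 3 remain; assigned so far: [2]
unit clause [-3] forces x3=F; simplify:
  satisfied 1 clause(s); 2 remain; assigned so far: [2, 3]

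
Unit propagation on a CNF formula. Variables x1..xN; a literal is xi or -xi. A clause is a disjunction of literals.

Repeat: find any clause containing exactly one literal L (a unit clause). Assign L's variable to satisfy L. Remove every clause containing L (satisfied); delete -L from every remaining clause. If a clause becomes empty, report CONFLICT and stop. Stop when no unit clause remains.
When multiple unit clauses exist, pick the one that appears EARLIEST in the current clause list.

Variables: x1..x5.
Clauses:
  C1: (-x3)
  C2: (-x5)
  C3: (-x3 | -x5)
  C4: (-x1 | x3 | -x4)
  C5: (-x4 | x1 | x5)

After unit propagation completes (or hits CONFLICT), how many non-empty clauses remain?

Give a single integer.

unit clause [-3] forces x3=F; simplify:
  drop 3 from [-1, 3, -4] -> [-1, -4]
  satisfied 2 clause(s); 3 remain; assigned so far: [3]
unit clause [-5] forces x5=F; simplify:
  drop 5 from [-4, 1, 5] -> [-4, 1]
  satisfied 1 clause(s); 2 remain; assigned so far: [3, 5]

Answer: 2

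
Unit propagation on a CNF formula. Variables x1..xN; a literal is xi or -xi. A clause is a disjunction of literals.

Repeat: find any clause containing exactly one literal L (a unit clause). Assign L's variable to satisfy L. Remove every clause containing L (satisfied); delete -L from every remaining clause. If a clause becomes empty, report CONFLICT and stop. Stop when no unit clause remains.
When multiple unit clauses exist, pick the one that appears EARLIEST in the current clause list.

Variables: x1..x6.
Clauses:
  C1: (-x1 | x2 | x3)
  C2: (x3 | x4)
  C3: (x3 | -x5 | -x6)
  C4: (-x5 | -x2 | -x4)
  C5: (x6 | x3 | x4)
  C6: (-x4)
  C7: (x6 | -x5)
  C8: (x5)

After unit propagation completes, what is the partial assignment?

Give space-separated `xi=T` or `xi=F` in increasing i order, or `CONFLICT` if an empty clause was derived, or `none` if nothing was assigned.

unit clause [-4] forces x4=F; simplify:
  drop 4 from [3, 4] -> [3]
  drop 4 from [6, 3, 4] -> [6, 3]
  satisfied 2 clause(s); 6 remain; assigned so far: [4]
unit clause [3] forces x3=T; simplify:
  satisfied 4 clause(s); 2 remain; assigned so far: [3, 4]
unit clause [5] forces x5=T; simplify:
  drop -5 from [6, -5] -> [6]
  satisfied 1 clause(s); 1 remain; assigned so far: [3, 4, 5]
unit clause [6] forces x6=T; simplify:
  satisfied 1 clause(s); 0 remain; assigned so far: [3, 4, 5, 6]

Answer: x3=T x4=F x5=T x6=T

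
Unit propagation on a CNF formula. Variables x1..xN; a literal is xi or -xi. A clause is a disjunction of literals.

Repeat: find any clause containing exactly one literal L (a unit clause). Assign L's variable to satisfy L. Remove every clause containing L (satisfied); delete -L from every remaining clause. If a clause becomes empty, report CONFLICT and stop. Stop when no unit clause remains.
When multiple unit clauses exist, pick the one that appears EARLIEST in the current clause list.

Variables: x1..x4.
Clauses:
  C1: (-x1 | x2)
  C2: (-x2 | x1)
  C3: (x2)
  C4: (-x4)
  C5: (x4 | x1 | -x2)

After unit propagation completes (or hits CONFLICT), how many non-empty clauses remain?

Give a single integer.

Answer: 0

Derivation:
unit clause [2] forces x2=T; simplify:
  drop -2 from [-2, 1] -> [1]
  drop -2 from [4, 1, -2] -> [4, 1]
  satisfied 2 clause(s); 3 remain; assigned so far: [2]
unit clause [1] forces x1=T; simplify:
  satisfied 2 clause(s); 1 remain; assigned so far: [1, 2]
unit clause [-4] forces x4=F; simplify:
  satisfied 1 clause(s); 0 remain; assigned so far: [1, 2, 4]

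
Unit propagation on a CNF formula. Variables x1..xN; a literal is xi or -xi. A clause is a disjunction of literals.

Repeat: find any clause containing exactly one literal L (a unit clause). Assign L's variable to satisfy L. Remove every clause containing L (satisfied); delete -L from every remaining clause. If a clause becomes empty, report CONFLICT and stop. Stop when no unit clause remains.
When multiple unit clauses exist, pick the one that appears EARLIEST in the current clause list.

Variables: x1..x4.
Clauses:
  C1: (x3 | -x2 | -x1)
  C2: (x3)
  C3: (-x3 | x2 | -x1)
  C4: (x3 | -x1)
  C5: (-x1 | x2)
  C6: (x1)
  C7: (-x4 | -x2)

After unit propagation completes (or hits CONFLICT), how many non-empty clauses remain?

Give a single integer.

Answer: 0

Derivation:
unit clause [3] forces x3=T; simplify:
  drop -3 from [-3, 2, -1] -> [2, -1]
  satisfied 3 clause(s); 4 remain; assigned so far: [3]
unit clause [1] forces x1=T; simplify:
  drop -1 from [2, -1] -> [2]
  drop -1 from [-1, 2] -> [2]
  satisfied 1 clause(s); 3 remain; assigned so far: [1, 3]
unit clause [2] forces x2=T; simplify:
  drop -2 from [-4, -2] -> [-4]
  satisfied 2 clause(s); 1 remain; assigned so far: [1, 2, 3]
unit clause [-4] forces x4=F; simplify:
  satisfied 1 clause(s); 0 remain; assigned so far: [1, 2, 3, 4]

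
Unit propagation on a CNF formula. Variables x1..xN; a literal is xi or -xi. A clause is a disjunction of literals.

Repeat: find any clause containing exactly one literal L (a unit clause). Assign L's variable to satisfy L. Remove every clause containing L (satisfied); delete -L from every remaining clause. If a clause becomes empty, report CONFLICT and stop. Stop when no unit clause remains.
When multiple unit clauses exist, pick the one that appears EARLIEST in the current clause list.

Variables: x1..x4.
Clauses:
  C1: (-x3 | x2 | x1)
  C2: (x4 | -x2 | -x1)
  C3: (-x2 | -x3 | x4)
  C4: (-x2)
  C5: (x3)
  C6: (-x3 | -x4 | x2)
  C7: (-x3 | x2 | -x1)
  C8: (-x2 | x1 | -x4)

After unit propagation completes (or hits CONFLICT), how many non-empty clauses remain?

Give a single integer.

Answer: 1

Derivation:
unit clause [-2] forces x2=F; simplify:
  drop 2 from [-3, 2, 1] -> [-3, 1]
  drop 2 from [-3, -4, 2] -> [-3, -4]
  drop 2 from [-3, 2, -1] -> [-3, -1]
  satisfied 4 clause(s); 4 remain; assigned so far: [2]
unit clause [3] forces x3=T; simplify:
  drop -3 from [-3, 1] -> [1]
  drop -3 from [-3, -4] -> [-4]
  drop -3 from [-3, -1] -> [-1]
  satisfied 1 clause(s); 3 remain; assigned so far: [2, 3]
unit clause [1] forces x1=T; simplify:
  drop -1 from [-1] -> [] (empty!)
  satisfied 1 clause(s); 2 remain; assigned so far: [1, 2, 3]
CONFLICT (empty clause)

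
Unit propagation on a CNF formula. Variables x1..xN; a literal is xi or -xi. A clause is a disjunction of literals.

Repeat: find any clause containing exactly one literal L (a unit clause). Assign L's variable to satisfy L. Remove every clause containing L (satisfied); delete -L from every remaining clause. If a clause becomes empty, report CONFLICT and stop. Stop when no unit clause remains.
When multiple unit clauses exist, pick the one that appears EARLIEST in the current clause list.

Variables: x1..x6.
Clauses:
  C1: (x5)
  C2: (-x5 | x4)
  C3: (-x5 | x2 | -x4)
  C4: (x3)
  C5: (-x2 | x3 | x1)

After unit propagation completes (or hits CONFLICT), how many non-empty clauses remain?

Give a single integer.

Answer: 0

Derivation:
unit clause [5] forces x5=T; simplify:
  drop -5 from [-5, 4] -> [4]
  drop -5 from [-5, 2, -4] -> [2, -4]
  satisfied 1 clause(s); 4 remain; assigned so far: [5]
unit clause [4] forces x4=T; simplify:
  drop -4 from [2, -4] -> [2]
  satisfied 1 clause(s); 3 remain; assigned so far: [4, 5]
unit clause [2] forces x2=T; simplify:
  drop -2 from [-2, 3, 1] -> [3, 1]
  satisfied 1 clause(s); 2 remain; assigned so far: [2, 4, 5]
unit clause [3] forces x3=T; simplify:
  satisfied 2 clause(s); 0 remain; assigned so far: [2, 3, 4, 5]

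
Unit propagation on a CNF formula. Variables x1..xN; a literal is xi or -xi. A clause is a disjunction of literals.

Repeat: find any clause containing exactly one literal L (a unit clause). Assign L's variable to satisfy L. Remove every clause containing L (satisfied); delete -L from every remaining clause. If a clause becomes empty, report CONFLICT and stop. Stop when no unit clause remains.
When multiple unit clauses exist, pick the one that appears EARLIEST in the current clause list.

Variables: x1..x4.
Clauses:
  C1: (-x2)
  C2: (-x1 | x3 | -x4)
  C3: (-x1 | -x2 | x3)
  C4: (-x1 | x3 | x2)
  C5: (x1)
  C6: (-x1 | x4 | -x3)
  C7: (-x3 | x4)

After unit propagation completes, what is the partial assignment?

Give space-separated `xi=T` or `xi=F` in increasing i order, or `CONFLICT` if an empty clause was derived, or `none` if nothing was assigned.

unit clause [-2] forces x2=F; simplify:
  drop 2 from [-1, 3, 2] -> [-1, 3]
  satisfied 2 clause(s); 5 remain; assigned so far: [2]
unit clause [1] forces x1=T; simplify:
  drop -1 from [-1, 3, -4] -> [3, -4]
  drop -1 from [-1, 3] -> [3]
  drop -1 from [-1, 4, -3] -> [4, -3]
  satisfied 1 clause(s); 4 remain; assigned so far: [1, 2]
unit clause [3] forces x3=T; simplify:
  drop -3 from [4, -3] -> [4]
  drop -3 from [-3, 4] -> [4]
  satisfied 2 clause(s); 2 remain; assigned so far: [1, 2, 3]
unit clause [4] forces x4=T; simplify:
  satisfied 2 clause(s); 0 remain; assigned so far: [1, 2, 3, 4]

Answer: x1=T x2=F x3=T x4=T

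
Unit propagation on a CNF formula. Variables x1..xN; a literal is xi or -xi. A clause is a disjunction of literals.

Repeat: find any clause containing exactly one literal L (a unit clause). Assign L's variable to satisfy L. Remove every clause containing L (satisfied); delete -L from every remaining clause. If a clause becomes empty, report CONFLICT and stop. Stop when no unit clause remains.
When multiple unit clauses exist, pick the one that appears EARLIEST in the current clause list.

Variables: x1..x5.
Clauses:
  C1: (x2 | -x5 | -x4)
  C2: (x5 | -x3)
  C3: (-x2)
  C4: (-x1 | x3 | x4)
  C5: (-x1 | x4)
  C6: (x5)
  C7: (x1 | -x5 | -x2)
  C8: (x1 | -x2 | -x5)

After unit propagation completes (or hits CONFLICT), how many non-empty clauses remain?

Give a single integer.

unit clause [-2] forces x2=F; simplify:
  drop 2 from [2, -5, -4] -> [-5, -4]
  satisfied 3 clause(s); 5 remain; assigned so far: [2]
unit clause [5] forces x5=T; simplify:
  drop -5 from [-5, -4] -> [-4]
  satisfied 2 clause(s); 3 remain; assigned so far: [2, 5]
unit clause [-4] forces x4=F; simplify:
  drop 4 from [-1, 3, 4] -> [-1, 3]
  drop 4 from [-1, 4] -> [-1]
  satisfied 1 clause(s); 2 remain; assigned so far: [2, 4, 5]
unit clause [-1] forces x1=F; simplify:
  satisfied 2 clause(s); 0 remain; assigned so far: [1, 2, 4, 5]

Answer: 0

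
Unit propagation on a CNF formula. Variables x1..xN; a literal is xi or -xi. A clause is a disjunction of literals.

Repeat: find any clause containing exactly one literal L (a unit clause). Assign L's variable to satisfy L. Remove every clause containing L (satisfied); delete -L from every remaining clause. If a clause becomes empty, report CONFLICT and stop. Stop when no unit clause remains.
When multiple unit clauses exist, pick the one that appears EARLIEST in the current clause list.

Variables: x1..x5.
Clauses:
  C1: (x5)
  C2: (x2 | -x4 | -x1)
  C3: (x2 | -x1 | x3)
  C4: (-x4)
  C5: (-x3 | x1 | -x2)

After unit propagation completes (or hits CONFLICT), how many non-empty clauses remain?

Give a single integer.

unit clause [5] forces x5=T; simplify:
  satisfied 1 clause(s); 4 remain; assigned so far: [5]
unit clause [-4] forces x4=F; simplify:
  satisfied 2 clause(s); 2 remain; assigned so far: [4, 5]

Answer: 2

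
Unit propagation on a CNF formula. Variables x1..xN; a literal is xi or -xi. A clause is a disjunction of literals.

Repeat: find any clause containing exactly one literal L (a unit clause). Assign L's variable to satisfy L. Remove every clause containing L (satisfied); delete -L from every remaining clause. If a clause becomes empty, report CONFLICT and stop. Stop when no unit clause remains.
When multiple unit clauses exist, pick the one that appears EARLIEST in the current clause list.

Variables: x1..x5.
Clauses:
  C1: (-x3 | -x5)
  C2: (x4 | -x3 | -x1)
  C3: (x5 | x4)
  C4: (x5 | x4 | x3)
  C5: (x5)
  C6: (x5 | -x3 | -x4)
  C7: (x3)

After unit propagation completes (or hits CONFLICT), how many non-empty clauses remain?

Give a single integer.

unit clause [5] forces x5=T; simplify:
  drop -5 from [-3, -5] -> [-3]
  satisfied 4 clause(s); 3 remain; assigned so far: [5]
unit clause [-3] forces x3=F; simplify:
  drop 3 from [3] -> [] (empty!)
  satisfied 2 clause(s); 1 remain; assigned so far: [3, 5]
CONFLICT (empty clause)

Answer: 0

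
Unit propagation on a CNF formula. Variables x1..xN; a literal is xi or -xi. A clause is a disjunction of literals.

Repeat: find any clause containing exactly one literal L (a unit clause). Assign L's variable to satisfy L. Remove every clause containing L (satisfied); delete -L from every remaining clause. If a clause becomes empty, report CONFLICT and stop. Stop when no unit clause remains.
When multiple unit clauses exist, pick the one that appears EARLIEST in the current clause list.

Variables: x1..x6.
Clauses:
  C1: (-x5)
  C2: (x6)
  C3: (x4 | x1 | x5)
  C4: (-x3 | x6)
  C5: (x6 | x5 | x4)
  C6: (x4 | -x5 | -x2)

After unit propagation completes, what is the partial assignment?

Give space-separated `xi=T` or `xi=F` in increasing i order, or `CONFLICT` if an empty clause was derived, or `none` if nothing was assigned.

Answer: x5=F x6=T

Derivation:
unit clause [-5] forces x5=F; simplify:
  drop 5 from [4, 1, 5] -> [4, 1]
  drop 5 from [6, 5, 4] -> [6, 4]
  satisfied 2 clause(s); 4 remain; assigned so far: [5]
unit clause [6] forces x6=T; simplify:
  satisfied 3 clause(s); 1 remain; assigned so far: [5, 6]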